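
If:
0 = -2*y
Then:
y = 0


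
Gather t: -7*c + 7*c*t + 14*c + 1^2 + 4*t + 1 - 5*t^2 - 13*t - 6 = 7*c - 5*t^2 + t*(7*c - 9) - 4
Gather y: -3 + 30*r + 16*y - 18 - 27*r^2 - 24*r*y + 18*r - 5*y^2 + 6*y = -27*r^2 + 48*r - 5*y^2 + y*(22 - 24*r) - 21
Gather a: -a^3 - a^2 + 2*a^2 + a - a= -a^3 + a^2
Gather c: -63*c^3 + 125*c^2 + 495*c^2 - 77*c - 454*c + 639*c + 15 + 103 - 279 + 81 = -63*c^3 + 620*c^2 + 108*c - 80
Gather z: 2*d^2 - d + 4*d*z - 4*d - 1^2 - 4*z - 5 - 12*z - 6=2*d^2 - 5*d + z*(4*d - 16) - 12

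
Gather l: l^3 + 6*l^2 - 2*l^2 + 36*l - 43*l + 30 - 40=l^3 + 4*l^2 - 7*l - 10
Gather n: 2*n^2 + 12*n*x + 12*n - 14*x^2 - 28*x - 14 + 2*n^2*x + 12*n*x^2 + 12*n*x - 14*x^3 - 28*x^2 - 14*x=n^2*(2*x + 2) + n*(12*x^2 + 24*x + 12) - 14*x^3 - 42*x^2 - 42*x - 14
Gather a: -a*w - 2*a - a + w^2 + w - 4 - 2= a*(-w - 3) + w^2 + w - 6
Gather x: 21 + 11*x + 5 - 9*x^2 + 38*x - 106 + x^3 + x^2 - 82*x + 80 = x^3 - 8*x^2 - 33*x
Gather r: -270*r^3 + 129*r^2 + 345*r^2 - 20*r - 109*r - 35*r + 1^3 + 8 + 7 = -270*r^3 + 474*r^2 - 164*r + 16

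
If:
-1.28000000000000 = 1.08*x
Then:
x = -1.19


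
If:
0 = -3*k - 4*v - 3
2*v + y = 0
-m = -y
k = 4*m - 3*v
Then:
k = -33/29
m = -6/29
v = 3/29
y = -6/29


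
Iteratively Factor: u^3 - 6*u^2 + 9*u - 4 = (u - 4)*(u^2 - 2*u + 1) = (u - 4)*(u - 1)*(u - 1)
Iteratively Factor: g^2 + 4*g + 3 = (g + 3)*(g + 1)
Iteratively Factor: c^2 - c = (c - 1)*(c)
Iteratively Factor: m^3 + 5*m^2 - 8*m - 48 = (m - 3)*(m^2 + 8*m + 16) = (m - 3)*(m + 4)*(m + 4)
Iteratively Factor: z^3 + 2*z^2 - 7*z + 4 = (z - 1)*(z^2 + 3*z - 4) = (z - 1)^2*(z + 4)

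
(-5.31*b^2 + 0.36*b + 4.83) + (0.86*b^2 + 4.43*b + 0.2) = -4.45*b^2 + 4.79*b + 5.03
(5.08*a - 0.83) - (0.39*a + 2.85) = 4.69*a - 3.68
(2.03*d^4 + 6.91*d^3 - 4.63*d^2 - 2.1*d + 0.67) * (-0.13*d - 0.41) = -0.2639*d^5 - 1.7306*d^4 - 2.2312*d^3 + 2.1713*d^2 + 0.7739*d - 0.2747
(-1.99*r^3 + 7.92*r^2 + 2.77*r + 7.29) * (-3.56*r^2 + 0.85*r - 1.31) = 7.0844*r^5 - 29.8867*r^4 - 0.5223*r^3 - 33.9731*r^2 + 2.5678*r - 9.5499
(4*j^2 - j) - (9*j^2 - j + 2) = -5*j^2 - 2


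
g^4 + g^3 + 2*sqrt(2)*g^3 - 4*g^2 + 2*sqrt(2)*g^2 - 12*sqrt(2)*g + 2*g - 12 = (g - 2)*(g + 3)*(g + sqrt(2))^2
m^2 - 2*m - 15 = (m - 5)*(m + 3)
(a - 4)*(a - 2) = a^2 - 6*a + 8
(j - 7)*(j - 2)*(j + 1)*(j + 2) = j^4 - 6*j^3 - 11*j^2 + 24*j + 28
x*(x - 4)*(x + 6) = x^3 + 2*x^2 - 24*x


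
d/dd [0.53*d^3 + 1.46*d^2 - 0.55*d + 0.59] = 1.59*d^2 + 2.92*d - 0.55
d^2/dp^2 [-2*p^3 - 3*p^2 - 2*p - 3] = -12*p - 6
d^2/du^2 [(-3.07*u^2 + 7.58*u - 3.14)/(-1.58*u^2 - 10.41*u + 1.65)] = (-138.834916*u^3 + 95.0531159999998*u^2 + 191.310192*u + 453.244038)/(3.944312*u^6 + 77.962572*u^5 + 501.307614*u^4 + 965.278701*u^3 - 523.517445*u^2 + 85.023675*u - 4.492125)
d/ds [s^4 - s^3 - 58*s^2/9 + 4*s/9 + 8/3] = 4*s^3 - 3*s^2 - 116*s/9 + 4/9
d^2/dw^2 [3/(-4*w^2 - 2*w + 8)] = 3*(4*w^2 + 2*w - (4*w + 1)^2 - 8)/(2*w^2 + w - 4)^3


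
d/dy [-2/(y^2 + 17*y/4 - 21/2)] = 8*(8*y + 17)/(4*y^2 + 17*y - 42)^2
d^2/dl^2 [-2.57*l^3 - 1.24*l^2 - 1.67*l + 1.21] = -15.42*l - 2.48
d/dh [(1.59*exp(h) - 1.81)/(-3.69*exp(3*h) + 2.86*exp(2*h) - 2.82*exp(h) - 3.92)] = (11.7342*exp(3*h) - 24.5841*exp(2*h) + 10.3532*exp(h) - 11.337)*exp(h)/(13.6161*exp(6*h) - 21.1068*exp(5*h) + 28.9912*exp(4*h) + 12.7992*exp(3*h) - 14.47*exp(2*h) + 22.1088*exp(h) + 15.3664)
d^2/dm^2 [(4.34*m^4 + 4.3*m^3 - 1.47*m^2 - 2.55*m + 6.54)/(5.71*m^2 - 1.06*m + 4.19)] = (283.003588*m^6 - 157.609704*m^5 + 652.26294*m^4 - 688.57755*m^3 + 2290.13607*m^2 + 581.494326*m - 372.507078)/(186.169411*m^6 - 103.681038*m^5 + 429.080805*m^4 - 153.35338*m^3 + 314.859645*m^2 - 55.828398*m + 73.560059)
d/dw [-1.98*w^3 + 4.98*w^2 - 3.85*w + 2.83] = -5.94*w^2 + 9.96*w - 3.85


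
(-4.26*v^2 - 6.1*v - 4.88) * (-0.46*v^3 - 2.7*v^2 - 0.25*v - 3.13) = 1.9596*v^5 + 14.308*v^4 + 19.7798*v^3 + 28.0348*v^2 + 20.313*v + 15.2744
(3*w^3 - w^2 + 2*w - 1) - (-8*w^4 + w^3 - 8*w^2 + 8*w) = 8*w^4 + 2*w^3 + 7*w^2 - 6*w - 1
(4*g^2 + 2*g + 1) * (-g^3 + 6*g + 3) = -4*g^5 - 2*g^4 + 23*g^3 + 24*g^2 + 12*g + 3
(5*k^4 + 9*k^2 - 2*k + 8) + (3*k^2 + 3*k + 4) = 5*k^4 + 12*k^2 + k + 12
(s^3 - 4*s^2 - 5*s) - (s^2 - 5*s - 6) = s^3 - 5*s^2 + 6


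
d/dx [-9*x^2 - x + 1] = -18*x - 1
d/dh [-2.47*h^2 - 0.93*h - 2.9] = -4.94*h - 0.93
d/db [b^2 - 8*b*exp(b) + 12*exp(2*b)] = -8*b*exp(b) + 2*b + 24*exp(2*b) - 8*exp(b)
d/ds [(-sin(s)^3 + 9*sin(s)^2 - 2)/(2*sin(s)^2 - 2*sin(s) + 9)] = (-2*sin(s)^4 + 4*sin(s)^3 - 45*sin(s)^2 + 170*sin(s) - 4)*cos(s)/(-2*sin(s) - cos(2*s) + 10)^2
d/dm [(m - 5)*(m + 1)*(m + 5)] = 3*m^2 + 2*m - 25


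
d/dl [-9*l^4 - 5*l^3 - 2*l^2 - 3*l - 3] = -36*l^3 - 15*l^2 - 4*l - 3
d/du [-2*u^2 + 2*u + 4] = 2 - 4*u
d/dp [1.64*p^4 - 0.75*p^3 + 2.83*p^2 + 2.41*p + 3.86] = 6.56*p^3 - 2.25*p^2 + 5.66*p + 2.41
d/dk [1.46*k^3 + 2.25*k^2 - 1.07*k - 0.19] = 4.38*k^2 + 4.5*k - 1.07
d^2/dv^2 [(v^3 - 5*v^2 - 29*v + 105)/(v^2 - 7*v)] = -30/v^3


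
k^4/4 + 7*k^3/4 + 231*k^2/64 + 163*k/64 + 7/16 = (k/4 + 1)*(k + 1/4)*(k + 1)*(k + 7/4)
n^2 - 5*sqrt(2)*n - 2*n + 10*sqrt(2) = (n - 2)*(n - 5*sqrt(2))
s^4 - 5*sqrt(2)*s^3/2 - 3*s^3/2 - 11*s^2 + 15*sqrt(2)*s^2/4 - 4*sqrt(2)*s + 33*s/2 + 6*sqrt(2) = (s - 3/2)*(s - 4*sqrt(2))*(s + sqrt(2)/2)*(s + sqrt(2))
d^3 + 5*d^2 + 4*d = d*(d + 1)*(d + 4)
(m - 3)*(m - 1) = m^2 - 4*m + 3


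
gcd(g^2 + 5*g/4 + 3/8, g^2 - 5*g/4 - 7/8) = g + 1/2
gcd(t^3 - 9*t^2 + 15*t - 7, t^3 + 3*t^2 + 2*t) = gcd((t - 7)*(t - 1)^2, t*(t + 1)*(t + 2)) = 1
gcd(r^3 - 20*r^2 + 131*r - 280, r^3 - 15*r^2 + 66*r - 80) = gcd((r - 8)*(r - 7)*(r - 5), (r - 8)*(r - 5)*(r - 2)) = r^2 - 13*r + 40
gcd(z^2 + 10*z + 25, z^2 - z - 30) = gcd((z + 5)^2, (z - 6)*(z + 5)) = z + 5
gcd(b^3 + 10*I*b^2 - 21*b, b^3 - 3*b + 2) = 1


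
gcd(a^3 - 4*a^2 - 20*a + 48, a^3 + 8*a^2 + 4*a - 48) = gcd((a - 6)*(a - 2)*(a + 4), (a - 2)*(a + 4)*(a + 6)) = a^2 + 2*a - 8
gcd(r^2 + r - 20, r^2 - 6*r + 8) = r - 4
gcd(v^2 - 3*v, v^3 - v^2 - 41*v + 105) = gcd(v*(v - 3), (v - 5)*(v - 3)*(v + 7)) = v - 3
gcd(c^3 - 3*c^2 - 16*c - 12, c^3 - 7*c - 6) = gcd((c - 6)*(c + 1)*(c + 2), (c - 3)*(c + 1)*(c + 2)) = c^2 + 3*c + 2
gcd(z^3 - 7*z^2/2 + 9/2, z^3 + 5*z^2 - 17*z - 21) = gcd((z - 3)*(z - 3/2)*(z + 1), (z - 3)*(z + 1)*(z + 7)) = z^2 - 2*z - 3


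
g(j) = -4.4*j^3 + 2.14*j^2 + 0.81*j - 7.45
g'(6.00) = -448.71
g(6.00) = -875.95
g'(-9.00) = -1106.91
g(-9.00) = 3366.20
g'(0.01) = 0.85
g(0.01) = -7.44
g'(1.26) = -14.75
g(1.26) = -11.83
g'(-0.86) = -12.63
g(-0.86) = -3.77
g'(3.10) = -112.77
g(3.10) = -115.45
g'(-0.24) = -0.98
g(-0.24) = -7.46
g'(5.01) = -309.07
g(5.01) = -502.98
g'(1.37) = -18.10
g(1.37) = -13.64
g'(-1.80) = -49.66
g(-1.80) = 23.69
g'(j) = -13.2*j^2 + 4.28*j + 0.81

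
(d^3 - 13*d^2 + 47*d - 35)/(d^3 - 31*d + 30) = (d - 7)/(d + 6)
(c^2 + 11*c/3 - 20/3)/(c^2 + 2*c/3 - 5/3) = (3*c^2 + 11*c - 20)/(3*c^2 + 2*c - 5)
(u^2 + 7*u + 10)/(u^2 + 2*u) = (u + 5)/u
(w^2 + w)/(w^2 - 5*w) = (w + 1)/(w - 5)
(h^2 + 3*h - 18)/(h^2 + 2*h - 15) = (h + 6)/(h + 5)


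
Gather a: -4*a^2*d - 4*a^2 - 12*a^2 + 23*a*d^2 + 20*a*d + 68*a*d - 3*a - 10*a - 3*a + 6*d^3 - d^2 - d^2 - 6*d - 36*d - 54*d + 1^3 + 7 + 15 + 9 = a^2*(-4*d - 16) + a*(23*d^2 + 88*d - 16) + 6*d^3 - 2*d^2 - 96*d + 32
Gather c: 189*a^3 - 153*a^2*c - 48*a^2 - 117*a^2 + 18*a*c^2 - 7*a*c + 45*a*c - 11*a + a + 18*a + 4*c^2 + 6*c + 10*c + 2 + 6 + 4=189*a^3 - 165*a^2 + 8*a + c^2*(18*a + 4) + c*(-153*a^2 + 38*a + 16) + 12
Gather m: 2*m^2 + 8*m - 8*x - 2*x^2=2*m^2 + 8*m - 2*x^2 - 8*x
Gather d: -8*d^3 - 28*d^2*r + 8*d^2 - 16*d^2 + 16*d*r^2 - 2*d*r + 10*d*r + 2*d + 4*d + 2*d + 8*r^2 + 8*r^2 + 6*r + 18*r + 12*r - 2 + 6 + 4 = -8*d^3 + d^2*(-28*r - 8) + d*(16*r^2 + 8*r + 8) + 16*r^2 + 36*r + 8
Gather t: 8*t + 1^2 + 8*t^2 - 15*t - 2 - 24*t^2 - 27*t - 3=-16*t^2 - 34*t - 4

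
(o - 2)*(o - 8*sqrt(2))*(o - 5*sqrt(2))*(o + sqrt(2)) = o^4 - 12*sqrt(2)*o^3 - 2*o^3 + 24*sqrt(2)*o^2 + 54*o^2 - 108*o + 80*sqrt(2)*o - 160*sqrt(2)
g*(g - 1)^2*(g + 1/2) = g^4 - 3*g^3/2 + g/2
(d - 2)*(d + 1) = d^2 - d - 2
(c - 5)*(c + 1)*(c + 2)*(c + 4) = c^4 + 2*c^3 - 21*c^2 - 62*c - 40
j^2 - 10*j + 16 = (j - 8)*(j - 2)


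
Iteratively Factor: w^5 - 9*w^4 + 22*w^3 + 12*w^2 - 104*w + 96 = (w + 2)*(w^4 - 11*w^3 + 44*w^2 - 76*w + 48) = (w - 2)*(w + 2)*(w^3 - 9*w^2 + 26*w - 24) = (w - 2)^2*(w + 2)*(w^2 - 7*w + 12) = (w - 3)*(w - 2)^2*(w + 2)*(w - 4)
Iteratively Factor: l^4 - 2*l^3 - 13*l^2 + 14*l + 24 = (l - 4)*(l^3 + 2*l^2 - 5*l - 6) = (l - 4)*(l - 2)*(l^2 + 4*l + 3) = (l - 4)*(l - 2)*(l + 1)*(l + 3)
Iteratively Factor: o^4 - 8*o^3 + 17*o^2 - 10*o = (o - 1)*(o^3 - 7*o^2 + 10*o) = (o - 2)*(o - 1)*(o^2 - 5*o) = (o - 5)*(o - 2)*(o - 1)*(o)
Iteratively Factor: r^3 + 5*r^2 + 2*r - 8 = (r - 1)*(r^2 + 6*r + 8) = (r - 1)*(r + 4)*(r + 2)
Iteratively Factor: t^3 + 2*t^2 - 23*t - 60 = (t + 3)*(t^2 - t - 20) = (t + 3)*(t + 4)*(t - 5)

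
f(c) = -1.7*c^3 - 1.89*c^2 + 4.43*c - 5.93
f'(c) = -5.1*c^2 - 3.78*c + 4.43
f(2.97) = -53.98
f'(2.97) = -51.78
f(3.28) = -71.72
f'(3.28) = -62.84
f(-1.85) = -9.83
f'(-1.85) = -6.03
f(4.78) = -213.60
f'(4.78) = -130.17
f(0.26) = -4.94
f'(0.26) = 3.10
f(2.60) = -37.07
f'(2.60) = -39.87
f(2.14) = -21.77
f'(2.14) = -27.02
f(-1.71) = -10.53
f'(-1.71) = -4.02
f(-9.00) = 1040.41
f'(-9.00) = -374.65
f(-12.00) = 2606.35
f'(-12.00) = -684.61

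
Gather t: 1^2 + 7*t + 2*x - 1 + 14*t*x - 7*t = 14*t*x + 2*x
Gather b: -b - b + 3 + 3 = 6 - 2*b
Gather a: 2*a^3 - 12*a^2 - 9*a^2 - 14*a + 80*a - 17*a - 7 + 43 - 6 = 2*a^3 - 21*a^2 + 49*a + 30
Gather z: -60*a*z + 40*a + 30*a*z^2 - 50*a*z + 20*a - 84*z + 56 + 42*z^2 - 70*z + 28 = 60*a + z^2*(30*a + 42) + z*(-110*a - 154) + 84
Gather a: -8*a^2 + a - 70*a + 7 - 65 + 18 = -8*a^2 - 69*a - 40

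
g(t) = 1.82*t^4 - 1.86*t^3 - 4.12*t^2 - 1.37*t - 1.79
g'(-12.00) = -13285.85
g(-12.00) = 40374.97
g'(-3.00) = -223.43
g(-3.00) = 162.88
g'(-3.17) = -263.23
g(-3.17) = 204.19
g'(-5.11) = -1076.36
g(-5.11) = 1386.77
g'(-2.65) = -154.20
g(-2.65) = 97.28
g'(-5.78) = -1545.93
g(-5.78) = 2258.99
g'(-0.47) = 0.51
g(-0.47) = -1.77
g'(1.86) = 10.84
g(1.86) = -8.78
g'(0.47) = -5.72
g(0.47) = -3.45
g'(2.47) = 53.94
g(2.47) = 9.40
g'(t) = 7.28*t^3 - 5.58*t^2 - 8.24*t - 1.37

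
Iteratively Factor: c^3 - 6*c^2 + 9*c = (c - 3)*(c^2 - 3*c) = c*(c - 3)*(c - 3)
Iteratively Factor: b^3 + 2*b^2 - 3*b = (b + 3)*(b^2 - b) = (b - 1)*(b + 3)*(b)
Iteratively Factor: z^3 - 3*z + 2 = (z - 1)*(z^2 + z - 2) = (z - 1)*(z + 2)*(z - 1)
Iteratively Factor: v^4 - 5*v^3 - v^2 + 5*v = (v)*(v^3 - 5*v^2 - v + 5) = v*(v + 1)*(v^2 - 6*v + 5) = v*(v - 1)*(v + 1)*(v - 5)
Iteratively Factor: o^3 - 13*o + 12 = (o - 3)*(o^2 + 3*o - 4) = (o - 3)*(o + 4)*(o - 1)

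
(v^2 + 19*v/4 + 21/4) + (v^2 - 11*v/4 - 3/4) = 2*v^2 + 2*v + 9/2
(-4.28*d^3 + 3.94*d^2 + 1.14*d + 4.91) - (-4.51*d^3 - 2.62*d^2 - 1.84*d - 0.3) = 0.23*d^3 + 6.56*d^2 + 2.98*d + 5.21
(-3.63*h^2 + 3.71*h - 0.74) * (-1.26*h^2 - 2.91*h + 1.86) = 4.5738*h^4 + 5.8887*h^3 - 16.6155*h^2 + 9.054*h - 1.3764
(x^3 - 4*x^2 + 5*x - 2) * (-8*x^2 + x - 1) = -8*x^5 + 33*x^4 - 45*x^3 + 25*x^2 - 7*x + 2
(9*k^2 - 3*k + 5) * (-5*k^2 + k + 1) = -45*k^4 + 24*k^3 - 19*k^2 + 2*k + 5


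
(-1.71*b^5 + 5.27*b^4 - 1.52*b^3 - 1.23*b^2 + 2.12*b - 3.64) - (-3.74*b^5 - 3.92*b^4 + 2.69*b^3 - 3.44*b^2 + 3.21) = 2.03*b^5 + 9.19*b^4 - 4.21*b^3 + 2.21*b^2 + 2.12*b - 6.85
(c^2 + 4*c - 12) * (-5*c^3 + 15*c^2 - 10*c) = -5*c^5 - 5*c^4 + 110*c^3 - 220*c^2 + 120*c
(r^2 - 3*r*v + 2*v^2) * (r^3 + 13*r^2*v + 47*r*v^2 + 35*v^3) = r^5 + 10*r^4*v + 10*r^3*v^2 - 80*r^2*v^3 - 11*r*v^4 + 70*v^5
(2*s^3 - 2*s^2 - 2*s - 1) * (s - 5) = 2*s^4 - 12*s^3 + 8*s^2 + 9*s + 5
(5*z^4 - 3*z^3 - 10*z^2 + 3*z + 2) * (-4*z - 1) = -20*z^5 + 7*z^4 + 43*z^3 - 2*z^2 - 11*z - 2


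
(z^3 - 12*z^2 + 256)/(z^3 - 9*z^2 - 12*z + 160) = (z - 8)/(z - 5)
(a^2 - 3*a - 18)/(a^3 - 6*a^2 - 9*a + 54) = 1/(a - 3)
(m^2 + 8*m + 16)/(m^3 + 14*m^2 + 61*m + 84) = (m + 4)/(m^2 + 10*m + 21)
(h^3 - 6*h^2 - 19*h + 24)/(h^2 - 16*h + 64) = (h^2 + 2*h - 3)/(h - 8)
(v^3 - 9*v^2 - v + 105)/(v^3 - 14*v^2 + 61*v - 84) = (v^2 - 2*v - 15)/(v^2 - 7*v + 12)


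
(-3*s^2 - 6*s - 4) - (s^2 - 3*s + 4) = -4*s^2 - 3*s - 8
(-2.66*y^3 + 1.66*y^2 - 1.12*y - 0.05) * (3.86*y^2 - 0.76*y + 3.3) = -10.2676*y^5 + 8.4292*y^4 - 14.3628*y^3 + 6.1362*y^2 - 3.658*y - 0.165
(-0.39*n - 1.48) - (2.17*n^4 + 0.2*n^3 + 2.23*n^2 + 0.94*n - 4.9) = -2.17*n^4 - 0.2*n^3 - 2.23*n^2 - 1.33*n + 3.42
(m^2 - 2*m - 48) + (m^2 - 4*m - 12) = 2*m^2 - 6*m - 60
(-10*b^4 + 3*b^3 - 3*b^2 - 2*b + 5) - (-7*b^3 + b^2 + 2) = -10*b^4 + 10*b^3 - 4*b^2 - 2*b + 3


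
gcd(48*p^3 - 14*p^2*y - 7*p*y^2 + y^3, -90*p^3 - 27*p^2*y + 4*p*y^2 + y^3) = 3*p + y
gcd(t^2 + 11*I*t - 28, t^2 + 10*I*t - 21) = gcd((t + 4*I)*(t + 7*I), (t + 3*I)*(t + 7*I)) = t + 7*I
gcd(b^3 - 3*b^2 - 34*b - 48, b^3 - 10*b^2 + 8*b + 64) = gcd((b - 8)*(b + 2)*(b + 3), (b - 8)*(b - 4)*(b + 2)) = b^2 - 6*b - 16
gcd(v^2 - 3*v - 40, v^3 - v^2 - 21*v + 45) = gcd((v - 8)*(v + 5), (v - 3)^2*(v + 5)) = v + 5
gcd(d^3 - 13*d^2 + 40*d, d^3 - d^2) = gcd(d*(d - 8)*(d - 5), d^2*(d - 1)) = d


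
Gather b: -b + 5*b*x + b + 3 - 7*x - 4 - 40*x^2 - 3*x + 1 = 5*b*x - 40*x^2 - 10*x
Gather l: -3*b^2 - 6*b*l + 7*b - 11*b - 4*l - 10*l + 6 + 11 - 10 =-3*b^2 - 4*b + l*(-6*b - 14) + 7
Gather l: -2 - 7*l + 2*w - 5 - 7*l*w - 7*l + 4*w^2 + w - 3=l*(-7*w - 14) + 4*w^2 + 3*w - 10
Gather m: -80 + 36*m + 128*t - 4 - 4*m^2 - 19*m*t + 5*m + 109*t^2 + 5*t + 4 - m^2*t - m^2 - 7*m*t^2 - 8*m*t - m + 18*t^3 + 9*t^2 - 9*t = m^2*(-t - 5) + m*(-7*t^2 - 27*t + 40) + 18*t^3 + 118*t^2 + 124*t - 80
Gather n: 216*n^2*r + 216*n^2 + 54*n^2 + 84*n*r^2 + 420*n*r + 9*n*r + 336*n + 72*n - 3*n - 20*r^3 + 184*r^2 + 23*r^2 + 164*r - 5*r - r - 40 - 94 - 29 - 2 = n^2*(216*r + 270) + n*(84*r^2 + 429*r + 405) - 20*r^3 + 207*r^2 + 158*r - 165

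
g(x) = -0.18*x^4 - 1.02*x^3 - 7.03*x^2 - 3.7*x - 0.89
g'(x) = -0.72*x^3 - 3.06*x^2 - 14.06*x - 3.7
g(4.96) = -425.60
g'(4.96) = -236.58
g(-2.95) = -38.60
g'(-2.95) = 29.63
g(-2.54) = -27.62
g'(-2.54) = 24.07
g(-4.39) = -100.69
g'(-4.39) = 59.97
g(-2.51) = -26.91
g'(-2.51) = 23.70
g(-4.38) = -100.09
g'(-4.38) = 59.68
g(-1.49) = -8.50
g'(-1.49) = 12.84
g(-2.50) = -26.67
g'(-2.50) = 23.58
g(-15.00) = -7197.14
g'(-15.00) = 1948.70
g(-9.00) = -974.42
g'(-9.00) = 399.86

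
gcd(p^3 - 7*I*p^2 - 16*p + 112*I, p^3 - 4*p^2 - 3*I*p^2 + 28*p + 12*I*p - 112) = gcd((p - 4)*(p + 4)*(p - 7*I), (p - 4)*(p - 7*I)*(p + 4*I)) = p^2 + p*(-4 - 7*I) + 28*I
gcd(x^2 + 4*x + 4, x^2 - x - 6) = x + 2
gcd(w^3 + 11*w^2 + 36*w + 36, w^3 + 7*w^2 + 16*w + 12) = w^2 + 5*w + 6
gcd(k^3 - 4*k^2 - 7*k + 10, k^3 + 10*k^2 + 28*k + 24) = k + 2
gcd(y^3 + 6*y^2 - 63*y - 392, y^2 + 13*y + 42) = y + 7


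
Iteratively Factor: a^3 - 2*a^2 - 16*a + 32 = (a - 4)*(a^2 + 2*a - 8) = (a - 4)*(a - 2)*(a + 4)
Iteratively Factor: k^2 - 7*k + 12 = (k - 3)*(k - 4)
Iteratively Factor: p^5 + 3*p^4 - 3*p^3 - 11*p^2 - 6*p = (p + 1)*(p^4 + 2*p^3 - 5*p^2 - 6*p) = (p + 1)*(p + 3)*(p^3 - p^2 - 2*p) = (p + 1)^2*(p + 3)*(p^2 - 2*p) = (p - 2)*(p + 1)^2*(p + 3)*(p)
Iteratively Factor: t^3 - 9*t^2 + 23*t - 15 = (t - 1)*(t^2 - 8*t + 15) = (t - 5)*(t - 1)*(t - 3)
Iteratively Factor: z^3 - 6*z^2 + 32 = (z + 2)*(z^2 - 8*z + 16) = (z - 4)*(z + 2)*(z - 4)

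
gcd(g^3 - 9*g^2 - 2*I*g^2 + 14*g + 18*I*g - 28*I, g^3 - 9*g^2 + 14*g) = g^2 - 9*g + 14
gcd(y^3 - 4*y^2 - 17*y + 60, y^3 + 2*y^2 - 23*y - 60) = y^2 - y - 20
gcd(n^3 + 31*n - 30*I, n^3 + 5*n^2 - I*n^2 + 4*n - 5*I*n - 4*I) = n - I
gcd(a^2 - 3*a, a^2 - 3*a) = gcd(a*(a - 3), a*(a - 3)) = a^2 - 3*a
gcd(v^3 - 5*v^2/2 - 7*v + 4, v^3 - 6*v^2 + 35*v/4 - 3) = v^2 - 9*v/2 + 2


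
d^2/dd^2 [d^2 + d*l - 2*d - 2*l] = 2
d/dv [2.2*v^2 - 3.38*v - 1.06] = 4.4*v - 3.38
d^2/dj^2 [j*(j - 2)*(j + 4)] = 6*j + 4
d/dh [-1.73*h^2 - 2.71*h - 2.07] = -3.46*h - 2.71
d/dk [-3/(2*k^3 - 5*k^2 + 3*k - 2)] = 3*(6*k^2 - 10*k + 3)/(2*k^3 - 5*k^2 + 3*k - 2)^2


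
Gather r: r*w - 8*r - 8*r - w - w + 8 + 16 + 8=r*(w - 16) - 2*w + 32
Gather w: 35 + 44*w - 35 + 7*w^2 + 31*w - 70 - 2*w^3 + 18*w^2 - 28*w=-2*w^3 + 25*w^2 + 47*w - 70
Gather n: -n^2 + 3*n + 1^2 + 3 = -n^2 + 3*n + 4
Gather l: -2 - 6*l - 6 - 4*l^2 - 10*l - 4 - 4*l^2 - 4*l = -8*l^2 - 20*l - 12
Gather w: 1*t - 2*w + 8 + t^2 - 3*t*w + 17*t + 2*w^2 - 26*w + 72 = t^2 + 18*t + 2*w^2 + w*(-3*t - 28) + 80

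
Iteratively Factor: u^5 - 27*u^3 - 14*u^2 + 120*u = (u + 4)*(u^4 - 4*u^3 - 11*u^2 + 30*u) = (u + 3)*(u + 4)*(u^3 - 7*u^2 + 10*u) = (u - 5)*(u + 3)*(u + 4)*(u^2 - 2*u) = u*(u - 5)*(u + 3)*(u + 4)*(u - 2)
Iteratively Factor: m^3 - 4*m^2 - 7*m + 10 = (m + 2)*(m^2 - 6*m + 5) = (m - 1)*(m + 2)*(m - 5)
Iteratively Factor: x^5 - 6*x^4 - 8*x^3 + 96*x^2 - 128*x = (x - 4)*(x^4 - 2*x^3 - 16*x^2 + 32*x) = (x - 4)*(x - 2)*(x^3 - 16*x) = (x - 4)*(x - 2)*(x + 4)*(x^2 - 4*x) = (x - 4)^2*(x - 2)*(x + 4)*(x)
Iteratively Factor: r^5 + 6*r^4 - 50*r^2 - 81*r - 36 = (r + 1)*(r^4 + 5*r^3 - 5*r^2 - 45*r - 36) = (r + 1)*(r + 4)*(r^3 + r^2 - 9*r - 9) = (r + 1)*(r + 3)*(r + 4)*(r^2 - 2*r - 3) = (r - 3)*(r + 1)*(r + 3)*(r + 4)*(r + 1)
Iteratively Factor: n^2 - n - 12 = (n - 4)*(n + 3)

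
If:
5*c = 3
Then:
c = 3/5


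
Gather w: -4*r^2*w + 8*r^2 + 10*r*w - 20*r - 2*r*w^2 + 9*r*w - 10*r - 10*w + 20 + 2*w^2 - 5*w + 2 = 8*r^2 - 30*r + w^2*(2 - 2*r) + w*(-4*r^2 + 19*r - 15) + 22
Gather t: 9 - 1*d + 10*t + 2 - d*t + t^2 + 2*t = -d + t^2 + t*(12 - d) + 11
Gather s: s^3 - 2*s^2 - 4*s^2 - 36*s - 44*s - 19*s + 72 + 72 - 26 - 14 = s^3 - 6*s^2 - 99*s + 104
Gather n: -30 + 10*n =10*n - 30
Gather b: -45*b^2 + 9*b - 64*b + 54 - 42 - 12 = -45*b^2 - 55*b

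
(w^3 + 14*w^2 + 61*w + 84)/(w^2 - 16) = (w^2 + 10*w + 21)/(w - 4)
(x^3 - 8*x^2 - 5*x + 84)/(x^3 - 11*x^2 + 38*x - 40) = (x^2 - 4*x - 21)/(x^2 - 7*x + 10)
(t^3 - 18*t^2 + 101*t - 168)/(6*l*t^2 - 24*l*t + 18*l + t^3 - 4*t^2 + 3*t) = (t^2 - 15*t + 56)/(6*l*t - 6*l + t^2 - t)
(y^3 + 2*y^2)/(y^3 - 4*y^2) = (y + 2)/(y - 4)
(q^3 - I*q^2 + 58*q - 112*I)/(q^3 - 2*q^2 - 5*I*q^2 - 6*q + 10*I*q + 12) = (q^2 + I*q + 56)/(q^2 - q*(2 + 3*I) + 6*I)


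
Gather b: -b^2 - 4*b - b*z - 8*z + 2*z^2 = -b^2 + b*(-z - 4) + 2*z^2 - 8*z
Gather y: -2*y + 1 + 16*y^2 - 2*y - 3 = 16*y^2 - 4*y - 2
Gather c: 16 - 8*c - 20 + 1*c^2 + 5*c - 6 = c^2 - 3*c - 10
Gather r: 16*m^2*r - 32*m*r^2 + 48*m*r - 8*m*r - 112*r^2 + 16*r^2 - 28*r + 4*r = r^2*(-32*m - 96) + r*(16*m^2 + 40*m - 24)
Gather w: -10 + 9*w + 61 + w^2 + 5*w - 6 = w^2 + 14*w + 45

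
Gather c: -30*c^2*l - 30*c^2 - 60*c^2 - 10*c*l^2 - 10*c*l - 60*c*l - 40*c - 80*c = c^2*(-30*l - 90) + c*(-10*l^2 - 70*l - 120)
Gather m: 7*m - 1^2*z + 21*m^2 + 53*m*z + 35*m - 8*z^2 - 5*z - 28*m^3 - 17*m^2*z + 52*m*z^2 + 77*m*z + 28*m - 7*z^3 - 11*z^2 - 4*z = -28*m^3 + m^2*(21 - 17*z) + m*(52*z^2 + 130*z + 70) - 7*z^3 - 19*z^2 - 10*z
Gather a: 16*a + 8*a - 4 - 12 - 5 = 24*a - 21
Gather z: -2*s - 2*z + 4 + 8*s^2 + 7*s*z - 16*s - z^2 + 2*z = 8*s^2 + 7*s*z - 18*s - z^2 + 4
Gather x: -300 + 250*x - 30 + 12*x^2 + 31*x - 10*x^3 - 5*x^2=-10*x^3 + 7*x^2 + 281*x - 330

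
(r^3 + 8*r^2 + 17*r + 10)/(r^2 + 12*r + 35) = (r^2 + 3*r + 2)/(r + 7)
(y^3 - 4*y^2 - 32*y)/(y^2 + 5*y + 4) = y*(y - 8)/(y + 1)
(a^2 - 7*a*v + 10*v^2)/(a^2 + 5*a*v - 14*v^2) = (a - 5*v)/(a + 7*v)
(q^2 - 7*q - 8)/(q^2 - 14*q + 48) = (q + 1)/(q - 6)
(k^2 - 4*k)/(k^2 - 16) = k/(k + 4)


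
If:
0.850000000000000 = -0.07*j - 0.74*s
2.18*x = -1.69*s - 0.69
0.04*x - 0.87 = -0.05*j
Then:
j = 16.00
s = -2.66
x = 1.75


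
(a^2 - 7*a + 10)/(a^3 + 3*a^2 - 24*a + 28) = (a - 5)/(a^2 + 5*a - 14)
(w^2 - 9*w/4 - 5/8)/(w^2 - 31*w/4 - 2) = (w - 5/2)/(w - 8)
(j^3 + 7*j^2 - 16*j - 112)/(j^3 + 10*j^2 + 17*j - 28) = (j - 4)/(j - 1)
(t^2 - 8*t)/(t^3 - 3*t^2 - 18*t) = (8 - t)/(-t^2 + 3*t + 18)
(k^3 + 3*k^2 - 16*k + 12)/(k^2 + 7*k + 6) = (k^2 - 3*k + 2)/(k + 1)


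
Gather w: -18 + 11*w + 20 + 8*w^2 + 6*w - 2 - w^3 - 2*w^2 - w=-w^3 + 6*w^2 + 16*w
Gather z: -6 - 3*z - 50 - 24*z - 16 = -27*z - 72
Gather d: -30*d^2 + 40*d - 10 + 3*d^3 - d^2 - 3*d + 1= 3*d^3 - 31*d^2 + 37*d - 9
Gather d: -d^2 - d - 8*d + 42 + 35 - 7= -d^2 - 9*d + 70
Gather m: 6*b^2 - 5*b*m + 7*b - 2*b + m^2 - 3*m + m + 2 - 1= 6*b^2 + 5*b + m^2 + m*(-5*b - 2) + 1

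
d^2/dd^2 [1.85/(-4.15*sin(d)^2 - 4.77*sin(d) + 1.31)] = (127.4465*sin(d)^4 + 109.865025*sin(d)^3 - 108.846785*sin(d)^2 - 208.169955*sin(d) - 104.30078)/(4.15*sin(d)^2 + 4.77*sin(d) - 1.31)^3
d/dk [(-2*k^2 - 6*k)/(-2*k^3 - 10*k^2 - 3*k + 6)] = 2*(-2*k^4 - 12*k^3 - 27*k^2 - 12*k - 18)/(4*k^6 + 40*k^5 + 112*k^4 + 36*k^3 - 111*k^2 - 36*k + 36)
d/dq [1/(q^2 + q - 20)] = (-2*q - 1)/(q^2 + q - 20)^2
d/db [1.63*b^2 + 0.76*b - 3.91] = 3.26*b + 0.76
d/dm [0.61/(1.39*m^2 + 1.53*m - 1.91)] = (-1.6958*m - 0.9333)/(1.39*m^2 + 1.53*m - 1.91)^2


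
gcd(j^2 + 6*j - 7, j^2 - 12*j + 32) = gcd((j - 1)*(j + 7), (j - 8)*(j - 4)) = 1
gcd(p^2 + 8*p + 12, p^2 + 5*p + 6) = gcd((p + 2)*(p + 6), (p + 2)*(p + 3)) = p + 2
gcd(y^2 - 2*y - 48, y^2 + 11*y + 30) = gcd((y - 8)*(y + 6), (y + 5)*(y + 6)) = y + 6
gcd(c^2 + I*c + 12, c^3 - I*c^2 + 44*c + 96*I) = c + 4*I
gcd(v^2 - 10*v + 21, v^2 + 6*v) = 1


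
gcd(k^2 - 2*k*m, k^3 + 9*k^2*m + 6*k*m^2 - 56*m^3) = k - 2*m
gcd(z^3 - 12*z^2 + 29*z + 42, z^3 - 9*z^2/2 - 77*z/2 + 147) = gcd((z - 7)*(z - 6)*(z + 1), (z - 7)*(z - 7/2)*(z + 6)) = z - 7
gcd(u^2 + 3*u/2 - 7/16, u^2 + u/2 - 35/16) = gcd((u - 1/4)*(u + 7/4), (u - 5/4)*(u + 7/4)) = u + 7/4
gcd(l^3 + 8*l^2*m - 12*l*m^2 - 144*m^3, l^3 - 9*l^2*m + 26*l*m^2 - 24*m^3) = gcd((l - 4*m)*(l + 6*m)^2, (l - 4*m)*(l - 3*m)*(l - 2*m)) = l - 4*m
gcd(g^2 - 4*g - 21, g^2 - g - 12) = g + 3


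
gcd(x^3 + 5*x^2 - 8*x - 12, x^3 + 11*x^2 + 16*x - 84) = x^2 + 4*x - 12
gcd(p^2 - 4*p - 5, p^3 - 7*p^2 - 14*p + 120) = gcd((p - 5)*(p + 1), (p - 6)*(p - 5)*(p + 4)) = p - 5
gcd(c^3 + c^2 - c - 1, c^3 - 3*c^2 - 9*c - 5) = c^2 + 2*c + 1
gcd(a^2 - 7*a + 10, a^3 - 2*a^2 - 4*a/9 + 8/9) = a - 2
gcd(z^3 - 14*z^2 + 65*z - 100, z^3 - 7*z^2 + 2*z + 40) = z^2 - 9*z + 20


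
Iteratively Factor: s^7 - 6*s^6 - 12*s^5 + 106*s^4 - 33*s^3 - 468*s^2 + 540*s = (s - 2)*(s^6 - 4*s^5 - 20*s^4 + 66*s^3 + 99*s^2 - 270*s) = (s - 2)*(s + 3)*(s^5 - 7*s^4 + s^3 + 63*s^2 - 90*s) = (s - 2)*(s + 3)^2*(s^4 - 10*s^3 + 31*s^2 - 30*s) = (s - 2)^2*(s + 3)^2*(s^3 - 8*s^2 + 15*s) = (s - 5)*(s - 2)^2*(s + 3)^2*(s^2 - 3*s) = s*(s - 5)*(s - 2)^2*(s + 3)^2*(s - 3)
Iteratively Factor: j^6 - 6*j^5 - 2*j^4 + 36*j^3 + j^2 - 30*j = (j + 2)*(j^5 - 8*j^4 + 14*j^3 + 8*j^2 - 15*j) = (j + 1)*(j + 2)*(j^4 - 9*j^3 + 23*j^2 - 15*j) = (j - 1)*(j + 1)*(j + 2)*(j^3 - 8*j^2 + 15*j) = j*(j - 1)*(j + 1)*(j + 2)*(j^2 - 8*j + 15) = j*(j - 5)*(j - 1)*(j + 1)*(j + 2)*(j - 3)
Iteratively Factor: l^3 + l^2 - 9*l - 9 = (l + 1)*(l^2 - 9) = (l + 1)*(l + 3)*(l - 3)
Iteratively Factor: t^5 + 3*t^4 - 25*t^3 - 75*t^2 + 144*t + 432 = (t - 3)*(t^4 + 6*t^3 - 7*t^2 - 96*t - 144) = (t - 4)*(t - 3)*(t^3 + 10*t^2 + 33*t + 36) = (t - 4)*(t - 3)*(t + 3)*(t^2 + 7*t + 12) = (t - 4)*(t - 3)*(t + 3)*(t + 4)*(t + 3)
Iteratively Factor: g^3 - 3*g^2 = (g - 3)*(g^2) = g*(g - 3)*(g)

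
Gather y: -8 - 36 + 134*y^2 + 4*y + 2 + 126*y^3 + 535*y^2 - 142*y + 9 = 126*y^3 + 669*y^2 - 138*y - 33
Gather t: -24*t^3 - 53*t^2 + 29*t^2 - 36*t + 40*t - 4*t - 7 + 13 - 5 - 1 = -24*t^3 - 24*t^2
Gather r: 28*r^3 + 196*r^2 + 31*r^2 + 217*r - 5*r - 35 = 28*r^3 + 227*r^2 + 212*r - 35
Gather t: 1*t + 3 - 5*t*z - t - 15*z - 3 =-5*t*z - 15*z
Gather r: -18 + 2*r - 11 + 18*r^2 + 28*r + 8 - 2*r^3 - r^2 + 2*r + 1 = -2*r^3 + 17*r^2 + 32*r - 20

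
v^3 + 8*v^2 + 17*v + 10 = (v + 1)*(v + 2)*(v + 5)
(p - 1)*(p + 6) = p^2 + 5*p - 6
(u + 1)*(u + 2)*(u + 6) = u^3 + 9*u^2 + 20*u + 12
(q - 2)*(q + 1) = q^2 - q - 2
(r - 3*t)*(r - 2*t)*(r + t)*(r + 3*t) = r^4 - r^3*t - 11*r^2*t^2 + 9*r*t^3 + 18*t^4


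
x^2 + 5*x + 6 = (x + 2)*(x + 3)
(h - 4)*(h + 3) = h^2 - h - 12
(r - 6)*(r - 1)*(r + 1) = r^3 - 6*r^2 - r + 6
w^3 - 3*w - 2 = (w - 2)*(w + 1)^2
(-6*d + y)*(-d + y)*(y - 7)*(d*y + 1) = 6*d^3*y^2 - 42*d^3*y - 7*d^2*y^3 + 49*d^2*y^2 + 6*d^2*y - 42*d^2 + d*y^4 - 7*d*y^3 - 7*d*y^2 + 49*d*y + y^3 - 7*y^2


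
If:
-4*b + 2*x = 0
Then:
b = x/2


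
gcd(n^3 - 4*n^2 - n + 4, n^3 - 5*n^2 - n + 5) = n^2 - 1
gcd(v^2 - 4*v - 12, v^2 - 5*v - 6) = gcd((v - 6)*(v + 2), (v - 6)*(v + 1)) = v - 6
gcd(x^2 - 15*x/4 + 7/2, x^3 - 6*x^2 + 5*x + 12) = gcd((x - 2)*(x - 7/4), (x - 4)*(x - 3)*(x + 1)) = 1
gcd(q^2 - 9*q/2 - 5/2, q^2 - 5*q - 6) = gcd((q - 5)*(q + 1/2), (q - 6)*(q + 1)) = 1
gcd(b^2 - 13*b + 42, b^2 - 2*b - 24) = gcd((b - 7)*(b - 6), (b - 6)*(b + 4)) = b - 6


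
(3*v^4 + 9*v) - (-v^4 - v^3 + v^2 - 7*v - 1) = 4*v^4 + v^3 - v^2 + 16*v + 1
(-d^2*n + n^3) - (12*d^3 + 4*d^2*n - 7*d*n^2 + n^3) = -12*d^3 - 5*d^2*n + 7*d*n^2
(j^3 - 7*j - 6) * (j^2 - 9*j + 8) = j^5 - 9*j^4 + j^3 + 57*j^2 - 2*j - 48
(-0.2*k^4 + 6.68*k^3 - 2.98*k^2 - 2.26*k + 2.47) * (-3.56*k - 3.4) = 0.712*k^5 - 23.1008*k^4 - 12.1032*k^3 + 18.1776*k^2 - 1.1092*k - 8.398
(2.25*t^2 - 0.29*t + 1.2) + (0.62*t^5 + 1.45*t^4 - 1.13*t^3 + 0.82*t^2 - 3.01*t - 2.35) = 0.62*t^5 + 1.45*t^4 - 1.13*t^3 + 3.07*t^2 - 3.3*t - 1.15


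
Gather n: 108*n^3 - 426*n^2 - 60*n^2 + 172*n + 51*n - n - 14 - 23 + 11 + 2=108*n^3 - 486*n^2 + 222*n - 24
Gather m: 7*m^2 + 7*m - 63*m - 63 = 7*m^2 - 56*m - 63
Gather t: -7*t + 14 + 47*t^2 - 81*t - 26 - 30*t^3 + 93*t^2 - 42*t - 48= -30*t^3 + 140*t^2 - 130*t - 60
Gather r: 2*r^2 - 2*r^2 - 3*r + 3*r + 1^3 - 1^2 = 0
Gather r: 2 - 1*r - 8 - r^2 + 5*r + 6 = -r^2 + 4*r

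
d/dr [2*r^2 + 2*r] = 4*r + 2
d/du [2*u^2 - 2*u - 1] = 4*u - 2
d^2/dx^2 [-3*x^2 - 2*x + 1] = -6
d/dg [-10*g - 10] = -10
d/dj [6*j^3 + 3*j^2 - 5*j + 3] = 18*j^2 + 6*j - 5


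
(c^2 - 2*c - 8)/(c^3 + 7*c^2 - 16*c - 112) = (c + 2)/(c^2 + 11*c + 28)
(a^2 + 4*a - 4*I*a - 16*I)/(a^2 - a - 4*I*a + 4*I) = (a + 4)/(a - 1)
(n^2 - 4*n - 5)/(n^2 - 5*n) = (n + 1)/n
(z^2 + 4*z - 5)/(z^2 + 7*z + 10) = (z - 1)/(z + 2)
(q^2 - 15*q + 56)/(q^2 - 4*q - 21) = (q - 8)/(q + 3)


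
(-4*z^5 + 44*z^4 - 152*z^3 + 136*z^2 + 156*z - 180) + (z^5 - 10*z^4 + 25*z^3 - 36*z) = -3*z^5 + 34*z^4 - 127*z^3 + 136*z^2 + 120*z - 180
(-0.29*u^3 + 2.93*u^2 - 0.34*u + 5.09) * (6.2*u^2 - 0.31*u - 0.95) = -1.798*u^5 + 18.2559*u^4 - 2.7408*u^3 + 28.8799*u^2 - 1.2549*u - 4.8355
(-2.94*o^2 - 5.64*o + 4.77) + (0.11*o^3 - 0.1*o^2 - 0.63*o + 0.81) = 0.11*o^3 - 3.04*o^2 - 6.27*o + 5.58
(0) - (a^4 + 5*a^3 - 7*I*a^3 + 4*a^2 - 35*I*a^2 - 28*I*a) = -a^4 - 5*a^3 + 7*I*a^3 - 4*a^2 + 35*I*a^2 + 28*I*a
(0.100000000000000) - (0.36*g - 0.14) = 0.24 - 0.36*g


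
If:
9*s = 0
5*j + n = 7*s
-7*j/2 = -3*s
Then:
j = 0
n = 0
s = 0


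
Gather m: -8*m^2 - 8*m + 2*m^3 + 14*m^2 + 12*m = 2*m^3 + 6*m^2 + 4*m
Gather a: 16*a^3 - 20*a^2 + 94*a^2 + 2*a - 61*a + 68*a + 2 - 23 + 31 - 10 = 16*a^3 + 74*a^2 + 9*a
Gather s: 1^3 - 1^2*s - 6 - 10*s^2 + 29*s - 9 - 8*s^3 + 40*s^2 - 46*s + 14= -8*s^3 + 30*s^2 - 18*s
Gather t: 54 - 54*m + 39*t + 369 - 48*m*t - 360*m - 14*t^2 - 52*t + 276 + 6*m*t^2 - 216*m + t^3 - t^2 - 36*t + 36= -630*m + t^3 + t^2*(6*m - 15) + t*(-48*m - 49) + 735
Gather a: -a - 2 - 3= -a - 5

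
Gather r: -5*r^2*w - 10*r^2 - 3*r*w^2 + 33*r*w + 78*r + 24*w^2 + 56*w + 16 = r^2*(-5*w - 10) + r*(-3*w^2 + 33*w + 78) + 24*w^2 + 56*w + 16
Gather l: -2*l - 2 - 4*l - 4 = -6*l - 6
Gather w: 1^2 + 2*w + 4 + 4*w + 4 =6*w + 9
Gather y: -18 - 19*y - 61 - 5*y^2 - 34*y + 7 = -5*y^2 - 53*y - 72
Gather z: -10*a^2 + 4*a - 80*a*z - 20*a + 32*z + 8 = -10*a^2 - 16*a + z*(32 - 80*a) + 8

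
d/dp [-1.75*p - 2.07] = -1.75000000000000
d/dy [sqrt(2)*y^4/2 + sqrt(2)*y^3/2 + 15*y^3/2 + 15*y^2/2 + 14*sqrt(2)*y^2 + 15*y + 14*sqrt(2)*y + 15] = 2*sqrt(2)*y^3 + 3*sqrt(2)*y^2/2 + 45*y^2/2 + 15*y + 28*sqrt(2)*y + 15 + 14*sqrt(2)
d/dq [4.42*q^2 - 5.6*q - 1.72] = 8.84*q - 5.6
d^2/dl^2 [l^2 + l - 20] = 2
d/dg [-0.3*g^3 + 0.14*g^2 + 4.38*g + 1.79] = -0.9*g^2 + 0.28*g + 4.38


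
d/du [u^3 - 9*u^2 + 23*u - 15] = 3*u^2 - 18*u + 23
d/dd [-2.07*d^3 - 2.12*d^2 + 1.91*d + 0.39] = -6.21*d^2 - 4.24*d + 1.91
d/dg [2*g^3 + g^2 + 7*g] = 6*g^2 + 2*g + 7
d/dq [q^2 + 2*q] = 2*q + 2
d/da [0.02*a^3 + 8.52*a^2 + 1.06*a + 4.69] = 0.06*a^2 + 17.04*a + 1.06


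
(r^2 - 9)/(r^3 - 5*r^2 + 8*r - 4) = (r^2 - 9)/(r^3 - 5*r^2 + 8*r - 4)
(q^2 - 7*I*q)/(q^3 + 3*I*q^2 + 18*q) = (q - 7*I)/(q^2 + 3*I*q + 18)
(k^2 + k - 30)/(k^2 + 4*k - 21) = (k^2 + k - 30)/(k^2 + 4*k - 21)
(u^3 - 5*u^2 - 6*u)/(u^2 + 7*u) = (u^2 - 5*u - 6)/(u + 7)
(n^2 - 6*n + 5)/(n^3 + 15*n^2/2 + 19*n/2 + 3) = 2*(n^2 - 6*n + 5)/(2*n^3 + 15*n^2 + 19*n + 6)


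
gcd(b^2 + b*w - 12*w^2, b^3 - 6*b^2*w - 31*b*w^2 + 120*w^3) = -b + 3*w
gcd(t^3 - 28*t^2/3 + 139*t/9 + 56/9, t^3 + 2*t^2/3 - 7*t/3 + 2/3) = 1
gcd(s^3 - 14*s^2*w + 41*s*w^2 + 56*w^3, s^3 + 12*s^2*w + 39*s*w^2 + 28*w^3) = s + w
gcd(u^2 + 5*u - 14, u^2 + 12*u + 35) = u + 7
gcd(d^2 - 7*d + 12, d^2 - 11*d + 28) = d - 4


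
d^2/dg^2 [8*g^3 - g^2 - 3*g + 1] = 48*g - 2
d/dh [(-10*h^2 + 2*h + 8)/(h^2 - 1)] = -2/(h^2 + 2*h + 1)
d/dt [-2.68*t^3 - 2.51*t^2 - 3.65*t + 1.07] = -8.04*t^2 - 5.02*t - 3.65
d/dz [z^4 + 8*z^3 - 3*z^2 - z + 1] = 4*z^3 + 24*z^2 - 6*z - 1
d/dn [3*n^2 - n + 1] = 6*n - 1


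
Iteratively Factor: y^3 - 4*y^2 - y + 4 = (y - 4)*(y^2 - 1) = (y - 4)*(y + 1)*(y - 1)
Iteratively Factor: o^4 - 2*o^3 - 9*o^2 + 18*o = (o)*(o^3 - 2*o^2 - 9*o + 18) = o*(o - 2)*(o^2 - 9) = o*(o - 2)*(o + 3)*(o - 3)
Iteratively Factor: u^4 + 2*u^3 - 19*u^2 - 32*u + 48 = (u + 4)*(u^3 - 2*u^2 - 11*u + 12) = (u - 1)*(u + 4)*(u^2 - u - 12) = (u - 4)*(u - 1)*(u + 4)*(u + 3)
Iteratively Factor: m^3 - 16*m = (m - 4)*(m^2 + 4*m) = (m - 4)*(m + 4)*(m)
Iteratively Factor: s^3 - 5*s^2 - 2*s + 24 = (s - 3)*(s^2 - 2*s - 8) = (s - 3)*(s + 2)*(s - 4)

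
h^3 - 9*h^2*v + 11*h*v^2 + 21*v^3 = (h - 7*v)*(h - 3*v)*(h + v)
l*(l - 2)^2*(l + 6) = l^4 + 2*l^3 - 20*l^2 + 24*l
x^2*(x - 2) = x^3 - 2*x^2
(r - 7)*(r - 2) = r^2 - 9*r + 14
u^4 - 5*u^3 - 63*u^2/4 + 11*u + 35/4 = (u - 7)*(u - 1)*(u + 1/2)*(u + 5/2)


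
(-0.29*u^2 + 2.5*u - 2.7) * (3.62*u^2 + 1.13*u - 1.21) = -1.0498*u^4 + 8.7223*u^3 - 6.5981*u^2 - 6.076*u + 3.267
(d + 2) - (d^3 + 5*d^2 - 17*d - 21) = -d^3 - 5*d^2 + 18*d + 23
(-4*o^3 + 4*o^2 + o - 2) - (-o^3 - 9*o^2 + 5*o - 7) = -3*o^3 + 13*o^2 - 4*o + 5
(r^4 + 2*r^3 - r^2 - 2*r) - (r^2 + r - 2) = r^4 + 2*r^3 - 2*r^2 - 3*r + 2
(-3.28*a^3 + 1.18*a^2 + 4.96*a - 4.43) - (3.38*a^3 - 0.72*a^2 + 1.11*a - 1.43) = -6.66*a^3 + 1.9*a^2 + 3.85*a - 3.0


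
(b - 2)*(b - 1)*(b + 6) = b^3 + 3*b^2 - 16*b + 12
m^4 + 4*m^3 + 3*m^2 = m^2*(m + 1)*(m + 3)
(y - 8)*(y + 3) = y^2 - 5*y - 24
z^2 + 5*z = z*(z + 5)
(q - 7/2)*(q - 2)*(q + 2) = q^3 - 7*q^2/2 - 4*q + 14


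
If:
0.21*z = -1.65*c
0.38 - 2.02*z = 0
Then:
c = -0.02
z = 0.19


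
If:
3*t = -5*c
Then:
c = -3*t/5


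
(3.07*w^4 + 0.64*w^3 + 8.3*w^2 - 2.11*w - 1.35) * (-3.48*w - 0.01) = -10.6836*w^5 - 2.2579*w^4 - 28.8904*w^3 + 7.2598*w^2 + 4.7191*w + 0.0135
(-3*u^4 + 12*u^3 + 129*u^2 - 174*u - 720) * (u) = -3*u^5 + 12*u^4 + 129*u^3 - 174*u^2 - 720*u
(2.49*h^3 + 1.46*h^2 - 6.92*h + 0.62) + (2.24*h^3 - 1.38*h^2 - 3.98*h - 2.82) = 4.73*h^3 + 0.0800000000000001*h^2 - 10.9*h - 2.2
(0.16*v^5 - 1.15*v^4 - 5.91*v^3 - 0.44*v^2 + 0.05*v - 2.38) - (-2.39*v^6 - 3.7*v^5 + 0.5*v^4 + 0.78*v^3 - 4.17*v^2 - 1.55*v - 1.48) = 2.39*v^6 + 3.86*v^5 - 1.65*v^4 - 6.69*v^3 + 3.73*v^2 + 1.6*v - 0.9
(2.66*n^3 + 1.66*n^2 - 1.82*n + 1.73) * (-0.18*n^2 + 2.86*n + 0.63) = -0.4788*n^5 + 7.3088*n^4 + 6.751*n^3 - 4.4708*n^2 + 3.8012*n + 1.0899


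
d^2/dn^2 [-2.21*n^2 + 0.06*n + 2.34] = -4.42000000000000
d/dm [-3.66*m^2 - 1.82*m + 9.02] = -7.32*m - 1.82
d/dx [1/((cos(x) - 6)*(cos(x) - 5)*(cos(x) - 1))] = (-3*sin(x)^2 - 24*cos(x) + 44)*sin(x)/((cos(x) - 6)^2*(cos(x) - 5)^2*(cos(x) - 1)^2)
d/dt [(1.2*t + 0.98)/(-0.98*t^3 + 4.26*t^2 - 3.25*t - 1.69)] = (2.352*t^3 - 2.2308*t^2 - 8.3496*t + 1.157)/(0.9604*t^6 - 8.3496*t^5 + 24.5176*t^4 - 24.3776*t^3 - 3.8363*t^2 + 10.985*t + 2.8561)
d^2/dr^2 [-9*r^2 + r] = -18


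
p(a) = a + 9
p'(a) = 1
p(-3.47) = 5.53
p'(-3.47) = 1.00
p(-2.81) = 6.19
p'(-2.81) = 1.00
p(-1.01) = 7.99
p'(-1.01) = 1.00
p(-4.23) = 4.77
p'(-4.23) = 1.00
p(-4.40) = 4.60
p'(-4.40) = 1.00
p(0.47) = 9.47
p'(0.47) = 1.00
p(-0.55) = 8.45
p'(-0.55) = 1.00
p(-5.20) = 3.80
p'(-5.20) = 1.00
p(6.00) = 15.00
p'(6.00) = 1.00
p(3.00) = 12.00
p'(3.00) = 1.00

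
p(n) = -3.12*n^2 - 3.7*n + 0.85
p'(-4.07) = 21.70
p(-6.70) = -114.42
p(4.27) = -71.84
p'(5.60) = -38.64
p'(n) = -6.24*n - 3.7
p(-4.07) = -35.77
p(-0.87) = 1.71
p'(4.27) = -30.34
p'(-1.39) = 4.97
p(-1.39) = -0.04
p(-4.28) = -40.47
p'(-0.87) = 1.73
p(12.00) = -492.83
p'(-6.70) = 38.11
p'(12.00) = -78.58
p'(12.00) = -78.58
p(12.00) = -492.83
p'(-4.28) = 23.01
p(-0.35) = 1.76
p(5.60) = -117.71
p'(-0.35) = -1.52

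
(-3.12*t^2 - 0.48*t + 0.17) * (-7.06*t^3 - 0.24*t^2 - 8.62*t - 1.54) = 22.0272*t^5 + 4.1376*t^4 + 25.8094*t^3 + 8.9016*t^2 - 0.7262*t - 0.2618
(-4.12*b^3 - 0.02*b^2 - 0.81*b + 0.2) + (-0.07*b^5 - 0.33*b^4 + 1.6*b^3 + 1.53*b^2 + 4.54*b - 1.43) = -0.07*b^5 - 0.33*b^4 - 2.52*b^3 + 1.51*b^2 + 3.73*b - 1.23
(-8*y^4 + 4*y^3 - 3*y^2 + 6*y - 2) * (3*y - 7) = -24*y^5 + 68*y^4 - 37*y^3 + 39*y^2 - 48*y + 14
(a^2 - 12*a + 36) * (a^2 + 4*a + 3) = a^4 - 8*a^3 - 9*a^2 + 108*a + 108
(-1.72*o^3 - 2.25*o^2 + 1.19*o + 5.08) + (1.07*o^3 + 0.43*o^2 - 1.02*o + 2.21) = -0.65*o^3 - 1.82*o^2 + 0.17*o + 7.29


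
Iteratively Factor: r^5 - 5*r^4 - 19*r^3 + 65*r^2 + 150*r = (r + 2)*(r^4 - 7*r^3 - 5*r^2 + 75*r) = (r - 5)*(r + 2)*(r^3 - 2*r^2 - 15*r) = (r - 5)*(r + 2)*(r + 3)*(r^2 - 5*r) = (r - 5)^2*(r + 2)*(r + 3)*(r)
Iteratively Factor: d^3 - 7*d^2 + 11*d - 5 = (d - 1)*(d^2 - 6*d + 5) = (d - 1)^2*(d - 5)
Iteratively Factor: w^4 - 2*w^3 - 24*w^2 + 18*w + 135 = (w - 3)*(w^3 + w^2 - 21*w - 45) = (w - 5)*(w - 3)*(w^2 + 6*w + 9) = (w - 5)*(w - 3)*(w + 3)*(w + 3)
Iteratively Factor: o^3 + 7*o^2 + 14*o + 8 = (o + 4)*(o^2 + 3*o + 2) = (o + 1)*(o + 4)*(o + 2)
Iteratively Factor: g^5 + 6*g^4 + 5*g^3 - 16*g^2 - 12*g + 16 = (g + 2)*(g^4 + 4*g^3 - 3*g^2 - 10*g + 8) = (g - 1)*(g + 2)*(g^3 + 5*g^2 + 2*g - 8) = (g - 1)^2*(g + 2)*(g^2 + 6*g + 8) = (g - 1)^2*(g + 2)^2*(g + 4)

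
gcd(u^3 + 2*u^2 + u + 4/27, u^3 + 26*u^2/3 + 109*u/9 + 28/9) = u^2 + 5*u/3 + 4/9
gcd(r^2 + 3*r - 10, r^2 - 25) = r + 5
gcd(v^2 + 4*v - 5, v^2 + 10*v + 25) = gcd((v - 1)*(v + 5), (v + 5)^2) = v + 5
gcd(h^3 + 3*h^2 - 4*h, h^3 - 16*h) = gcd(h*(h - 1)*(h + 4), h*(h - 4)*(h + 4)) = h^2 + 4*h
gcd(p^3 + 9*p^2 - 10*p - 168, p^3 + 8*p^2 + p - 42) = p + 7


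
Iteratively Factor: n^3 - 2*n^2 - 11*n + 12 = (n - 4)*(n^2 + 2*n - 3) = (n - 4)*(n - 1)*(n + 3)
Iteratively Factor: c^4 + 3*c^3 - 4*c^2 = (c + 4)*(c^3 - c^2) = c*(c + 4)*(c^2 - c) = c^2*(c + 4)*(c - 1)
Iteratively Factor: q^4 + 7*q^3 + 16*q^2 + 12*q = (q + 3)*(q^3 + 4*q^2 + 4*q) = (q + 2)*(q + 3)*(q^2 + 2*q) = (q + 2)^2*(q + 3)*(q)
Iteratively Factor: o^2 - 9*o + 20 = (o - 4)*(o - 5)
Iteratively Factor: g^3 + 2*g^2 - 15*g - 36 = (g + 3)*(g^2 - g - 12) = (g - 4)*(g + 3)*(g + 3)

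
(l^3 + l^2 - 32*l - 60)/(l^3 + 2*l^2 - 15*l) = (l^2 - 4*l - 12)/(l*(l - 3))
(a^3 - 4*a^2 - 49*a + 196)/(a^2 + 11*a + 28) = (a^2 - 11*a + 28)/(a + 4)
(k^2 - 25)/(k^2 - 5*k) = (k + 5)/k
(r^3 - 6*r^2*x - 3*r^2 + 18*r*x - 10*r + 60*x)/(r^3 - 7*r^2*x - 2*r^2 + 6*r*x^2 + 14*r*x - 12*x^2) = (-r^2 + 3*r + 10)/(-r^2 + r*x + 2*r - 2*x)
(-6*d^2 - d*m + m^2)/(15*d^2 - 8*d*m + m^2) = (-2*d - m)/(5*d - m)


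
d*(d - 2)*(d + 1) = d^3 - d^2 - 2*d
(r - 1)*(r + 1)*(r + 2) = r^3 + 2*r^2 - r - 2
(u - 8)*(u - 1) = u^2 - 9*u + 8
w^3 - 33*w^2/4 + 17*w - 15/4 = (w - 5)*(w - 3)*(w - 1/4)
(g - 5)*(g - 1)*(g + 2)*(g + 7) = g^4 + 3*g^3 - 35*g^2 - 39*g + 70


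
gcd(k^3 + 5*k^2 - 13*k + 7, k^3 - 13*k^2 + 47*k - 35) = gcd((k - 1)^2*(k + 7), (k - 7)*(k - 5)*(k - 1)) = k - 1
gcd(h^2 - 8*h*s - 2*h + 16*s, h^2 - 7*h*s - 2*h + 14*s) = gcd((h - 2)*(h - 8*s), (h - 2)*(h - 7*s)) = h - 2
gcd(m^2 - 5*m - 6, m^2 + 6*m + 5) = m + 1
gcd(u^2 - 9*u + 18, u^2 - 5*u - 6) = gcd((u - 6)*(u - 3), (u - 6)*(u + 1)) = u - 6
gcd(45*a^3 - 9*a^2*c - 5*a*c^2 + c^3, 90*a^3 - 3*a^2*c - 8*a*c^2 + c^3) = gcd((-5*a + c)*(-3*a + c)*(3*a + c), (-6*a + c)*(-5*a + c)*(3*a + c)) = 15*a^2 + 2*a*c - c^2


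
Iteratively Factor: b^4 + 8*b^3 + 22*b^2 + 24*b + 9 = (b + 1)*(b^3 + 7*b^2 + 15*b + 9) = (b + 1)*(b + 3)*(b^2 + 4*b + 3) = (b + 1)^2*(b + 3)*(b + 3)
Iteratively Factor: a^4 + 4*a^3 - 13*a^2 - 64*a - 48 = (a + 4)*(a^3 - 13*a - 12) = (a + 1)*(a + 4)*(a^2 - a - 12) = (a - 4)*(a + 1)*(a + 4)*(a + 3)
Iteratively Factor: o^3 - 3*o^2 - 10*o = (o)*(o^2 - 3*o - 10) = o*(o + 2)*(o - 5)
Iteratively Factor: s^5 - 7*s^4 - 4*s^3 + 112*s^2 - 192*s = (s - 4)*(s^4 - 3*s^3 - 16*s^2 + 48*s) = s*(s - 4)*(s^3 - 3*s^2 - 16*s + 48) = s*(s - 4)*(s - 3)*(s^2 - 16) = s*(s - 4)^2*(s - 3)*(s + 4)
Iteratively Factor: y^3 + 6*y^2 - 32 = (y + 4)*(y^2 + 2*y - 8) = (y + 4)^2*(y - 2)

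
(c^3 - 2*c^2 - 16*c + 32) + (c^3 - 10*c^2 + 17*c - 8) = 2*c^3 - 12*c^2 + c + 24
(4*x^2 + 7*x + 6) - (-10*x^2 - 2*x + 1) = 14*x^2 + 9*x + 5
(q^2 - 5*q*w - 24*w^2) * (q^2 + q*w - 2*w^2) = q^4 - 4*q^3*w - 31*q^2*w^2 - 14*q*w^3 + 48*w^4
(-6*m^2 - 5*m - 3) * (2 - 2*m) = 12*m^3 - 2*m^2 - 4*m - 6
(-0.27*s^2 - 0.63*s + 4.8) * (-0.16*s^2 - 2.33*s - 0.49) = 0.0432*s^4 + 0.7299*s^3 + 0.8322*s^2 - 10.8753*s - 2.352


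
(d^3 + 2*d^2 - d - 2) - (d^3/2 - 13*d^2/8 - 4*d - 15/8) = d^3/2 + 29*d^2/8 + 3*d - 1/8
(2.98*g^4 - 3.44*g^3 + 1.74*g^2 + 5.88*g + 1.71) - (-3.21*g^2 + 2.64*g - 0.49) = 2.98*g^4 - 3.44*g^3 + 4.95*g^2 + 3.24*g + 2.2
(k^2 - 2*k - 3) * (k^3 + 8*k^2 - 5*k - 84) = k^5 + 6*k^4 - 24*k^3 - 98*k^2 + 183*k + 252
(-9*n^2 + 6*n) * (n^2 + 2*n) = -9*n^4 - 12*n^3 + 12*n^2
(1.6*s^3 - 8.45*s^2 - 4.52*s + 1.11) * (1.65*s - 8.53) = 2.64*s^4 - 27.5905*s^3 + 64.6205*s^2 + 40.3871*s - 9.4683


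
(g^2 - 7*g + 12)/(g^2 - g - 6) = (g - 4)/(g + 2)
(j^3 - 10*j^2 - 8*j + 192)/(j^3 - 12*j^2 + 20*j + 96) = (j + 4)/(j + 2)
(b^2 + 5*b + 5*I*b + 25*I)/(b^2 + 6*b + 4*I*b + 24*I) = (b^2 + b*(5 + 5*I) + 25*I)/(b^2 + b*(6 + 4*I) + 24*I)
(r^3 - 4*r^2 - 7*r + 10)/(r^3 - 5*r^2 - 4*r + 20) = (r - 1)/(r - 2)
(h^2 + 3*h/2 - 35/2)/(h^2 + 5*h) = (h - 7/2)/h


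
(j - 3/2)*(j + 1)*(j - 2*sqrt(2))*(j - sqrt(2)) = j^4 - 3*sqrt(2)*j^3 - j^3/2 + 3*sqrt(2)*j^2/2 + 5*j^2/2 - 2*j + 9*sqrt(2)*j/2 - 6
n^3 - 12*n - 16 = (n - 4)*(n + 2)^2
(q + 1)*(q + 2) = q^2 + 3*q + 2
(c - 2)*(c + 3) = c^2 + c - 6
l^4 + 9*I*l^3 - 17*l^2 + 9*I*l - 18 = (l - I)*(l + I)*(l + 3*I)*(l + 6*I)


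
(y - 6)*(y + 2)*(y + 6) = y^3 + 2*y^2 - 36*y - 72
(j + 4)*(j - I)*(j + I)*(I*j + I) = I*j^4 + 5*I*j^3 + 5*I*j^2 + 5*I*j + 4*I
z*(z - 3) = z^2 - 3*z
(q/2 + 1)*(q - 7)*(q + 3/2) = q^3/2 - 7*q^2/4 - 43*q/4 - 21/2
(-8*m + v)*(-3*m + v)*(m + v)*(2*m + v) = 48*m^4 + 50*m^3*v - 7*m^2*v^2 - 8*m*v^3 + v^4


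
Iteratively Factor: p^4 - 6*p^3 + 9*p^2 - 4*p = (p - 4)*(p^3 - 2*p^2 + p) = p*(p - 4)*(p^2 - 2*p + 1) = p*(p - 4)*(p - 1)*(p - 1)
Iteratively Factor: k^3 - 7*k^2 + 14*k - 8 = (k - 1)*(k^2 - 6*k + 8) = (k - 2)*(k - 1)*(k - 4)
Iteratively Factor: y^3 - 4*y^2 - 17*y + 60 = (y - 5)*(y^2 + y - 12) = (y - 5)*(y - 3)*(y + 4)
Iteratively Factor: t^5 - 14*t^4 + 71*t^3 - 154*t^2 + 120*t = (t - 5)*(t^4 - 9*t^3 + 26*t^2 - 24*t) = (t - 5)*(t - 3)*(t^3 - 6*t^2 + 8*t) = (t - 5)*(t - 4)*(t - 3)*(t^2 - 2*t) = t*(t - 5)*(t - 4)*(t - 3)*(t - 2)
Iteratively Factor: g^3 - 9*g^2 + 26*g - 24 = (g - 2)*(g^2 - 7*g + 12) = (g - 4)*(g - 2)*(g - 3)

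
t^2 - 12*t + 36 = (t - 6)^2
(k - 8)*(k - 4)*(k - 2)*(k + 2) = k^4 - 12*k^3 + 28*k^2 + 48*k - 128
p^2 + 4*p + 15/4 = (p + 3/2)*(p + 5/2)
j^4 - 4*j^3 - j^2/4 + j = j*(j - 4)*(j - 1/2)*(j + 1/2)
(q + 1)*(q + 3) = q^2 + 4*q + 3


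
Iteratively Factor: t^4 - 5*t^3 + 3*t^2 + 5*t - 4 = (t + 1)*(t^3 - 6*t^2 + 9*t - 4) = (t - 1)*(t + 1)*(t^2 - 5*t + 4) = (t - 4)*(t - 1)*(t + 1)*(t - 1)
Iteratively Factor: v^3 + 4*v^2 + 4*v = (v + 2)*(v^2 + 2*v) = v*(v + 2)*(v + 2)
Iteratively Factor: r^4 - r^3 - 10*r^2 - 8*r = (r + 1)*(r^3 - 2*r^2 - 8*r) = (r + 1)*(r + 2)*(r^2 - 4*r) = (r - 4)*(r + 1)*(r + 2)*(r)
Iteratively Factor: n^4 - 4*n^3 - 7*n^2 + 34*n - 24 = (n - 4)*(n^3 - 7*n + 6) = (n - 4)*(n - 1)*(n^2 + n - 6) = (n - 4)*(n - 1)*(n + 3)*(n - 2)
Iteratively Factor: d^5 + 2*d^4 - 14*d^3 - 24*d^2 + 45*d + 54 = (d + 3)*(d^4 - d^3 - 11*d^2 + 9*d + 18) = (d + 1)*(d + 3)*(d^3 - 2*d^2 - 9*d + 18) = (d - 2)*(d + 1)*(d + 3)*(d^2 - 9) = (d - 3)*(d - 2)*(d + 1)*(d + 3)*(d + 3)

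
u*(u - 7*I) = u^2 - 7*I*u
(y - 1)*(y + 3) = y^2 + 2*y - 3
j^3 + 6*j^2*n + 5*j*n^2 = j*(j + n)*(j + 5*n)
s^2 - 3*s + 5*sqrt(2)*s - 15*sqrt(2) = (s - 3)*(s + 5*sqrt(2))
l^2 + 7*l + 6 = (l + 1)*(l + 6)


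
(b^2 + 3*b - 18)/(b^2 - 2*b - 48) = (b - 3)/(b - 8)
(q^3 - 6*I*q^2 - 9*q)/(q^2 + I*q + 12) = q*(q - 3*I)/(q + 4*I)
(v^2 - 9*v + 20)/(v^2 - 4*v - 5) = (v - 4)/(v + 1)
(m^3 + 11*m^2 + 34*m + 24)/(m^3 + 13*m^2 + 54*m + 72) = (m + 1)/(m + 3)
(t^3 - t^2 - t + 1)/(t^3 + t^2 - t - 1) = (t - 1)/(t + 1)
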